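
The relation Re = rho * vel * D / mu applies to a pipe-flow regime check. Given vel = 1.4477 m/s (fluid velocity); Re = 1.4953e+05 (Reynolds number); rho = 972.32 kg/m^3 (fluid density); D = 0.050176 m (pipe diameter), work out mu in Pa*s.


mu = rho * vel * D / Re
mu = 972.32 * 1.4477 * 0.050176 / 1.4953e+05
mu = 0.00047234 Pa*s


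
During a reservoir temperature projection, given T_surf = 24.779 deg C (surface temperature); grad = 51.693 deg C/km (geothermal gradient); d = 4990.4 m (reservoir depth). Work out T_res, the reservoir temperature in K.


T_res = T_surf + grad * d / 1000
T_res = 24.779 + 51.693 * 4990.4 / 1000
T_res = 282.7477 deg C
Convert to K: 282.7477 + 273.15 = 555.90 K
T_res = 555.90 K


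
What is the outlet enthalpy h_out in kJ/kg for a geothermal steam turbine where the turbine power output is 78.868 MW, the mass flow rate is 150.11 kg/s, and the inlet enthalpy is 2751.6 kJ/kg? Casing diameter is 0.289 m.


h_out = h_in - P * 1000 / mdot
h_out = 2751.6 - 78.868 * 1000 / 150.11
h_out = 2226.2 kJ/kg


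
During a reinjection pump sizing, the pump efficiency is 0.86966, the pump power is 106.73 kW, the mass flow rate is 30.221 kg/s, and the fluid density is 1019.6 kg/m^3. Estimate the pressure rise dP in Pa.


dP = P_pump * rho * eta / mdot
dP = 106.73 * 1019.6 * 0.86966 / 30.221
dP = 3131.533 kPa
Convert: 3131.533 kPa * 1000.0 = 3.1315e+06 Pa
dP = 3.1315e+06 Pa


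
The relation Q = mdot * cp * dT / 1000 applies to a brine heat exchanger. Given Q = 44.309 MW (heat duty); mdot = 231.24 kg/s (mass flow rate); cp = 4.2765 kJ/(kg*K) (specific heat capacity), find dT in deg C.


dT = Q * 1000 / (mdot * cp)
dT = 44.309 * 1000 / (231.24 * 4.2765)
dT = 44.80645 K
Convert (temperature difference, 1 K = 1 deg C): 44.80645 K = 44.80645 deg C
dT = 44.806 deg C


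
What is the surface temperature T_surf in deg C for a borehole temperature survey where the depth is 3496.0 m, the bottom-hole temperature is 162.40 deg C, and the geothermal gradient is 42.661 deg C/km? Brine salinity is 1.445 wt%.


T_surf = T_d - grad * d / 1000
T_surf = 162.40 - 42.661 * 3496.0 / 1000
T_surf = 13.257 deg C


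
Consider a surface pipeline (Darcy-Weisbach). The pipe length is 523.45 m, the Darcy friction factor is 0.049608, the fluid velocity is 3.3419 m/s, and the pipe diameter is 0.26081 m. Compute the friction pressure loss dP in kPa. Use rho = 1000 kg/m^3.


dP = f * (L/D) * (rho*vel^2/2) / 1000
dP = 0.049608 * (523.45/0.26081) * (1000*3.3419^2/2) / 1000
dP = 555.98 kPa


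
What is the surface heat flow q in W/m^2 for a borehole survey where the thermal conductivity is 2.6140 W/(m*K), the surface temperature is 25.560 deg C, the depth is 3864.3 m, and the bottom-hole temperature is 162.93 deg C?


Step 1: grad = (T_d - T_surf)/d * 1000 = (162.93 - 25.56)/3864.3 * 1000 = 35.54848 deg C/km
Step 2: q = k * grad / 1000 = 2.614 * 35.54848 / 1000 = 0.092924 W/m^2
q = 0.092924 W/m^2


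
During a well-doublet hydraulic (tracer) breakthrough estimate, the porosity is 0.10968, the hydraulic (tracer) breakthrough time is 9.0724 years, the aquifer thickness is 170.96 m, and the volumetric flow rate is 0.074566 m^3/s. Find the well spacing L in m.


L = sqrt(t_bt*365.25*86400*3*Qv / (pi*hr*phi))
L = sqrt(9.0724*365.25*86400*3*0.074566 / (pi*170.96*0.10968))
L = 1042.7 m


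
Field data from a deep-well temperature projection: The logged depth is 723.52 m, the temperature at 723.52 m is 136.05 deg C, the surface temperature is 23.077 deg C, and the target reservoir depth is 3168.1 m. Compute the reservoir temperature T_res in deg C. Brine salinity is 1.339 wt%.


Step 1: grad = (T_d1 - T_surf)/d1 * 1000 = (136.05 - 23.077)/723.52 * 1000 = 156.1436 deg C/km
Step 2: T_res = T_surf + grad*d2/1000 = 23.077 + 156.1436*3168.1/1000 = 517.76 deg C
T_res = 517.76 deg C


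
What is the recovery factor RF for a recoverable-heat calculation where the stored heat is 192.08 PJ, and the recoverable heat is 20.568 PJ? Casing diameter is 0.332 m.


RF = Q_rec / Q_s
RF = 20.568 / 192.08
RF = 0.10708


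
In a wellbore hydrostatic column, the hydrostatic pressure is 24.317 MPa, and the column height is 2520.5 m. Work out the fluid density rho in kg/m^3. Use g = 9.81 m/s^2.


rho = P * 1e6 / (g * h)
rho = 24.317 * 1e6 / (9.81 * 2520.5)
rho = 983.45 kg/m^3


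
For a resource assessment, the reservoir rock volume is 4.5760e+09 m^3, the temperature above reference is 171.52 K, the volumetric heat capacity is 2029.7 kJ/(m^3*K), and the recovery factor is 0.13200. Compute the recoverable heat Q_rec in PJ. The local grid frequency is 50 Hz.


Step 1: Q_s = Vr*rhoc*dT/1e12 = 4.5760e+09*2029.7*171.52/1e12 = 1593.062 PJ
Step 2: Q_rec = Q_s * RF = 1593.062 * 0.132 = 210.28 PJ
Q_rec = 210.28 PJ


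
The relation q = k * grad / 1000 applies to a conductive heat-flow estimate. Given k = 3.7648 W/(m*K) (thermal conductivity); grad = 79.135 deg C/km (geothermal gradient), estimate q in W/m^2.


q = k * grad / 1000
q = 3.7648 * 79.135 / 1000
q = 0.29793 W/m^2


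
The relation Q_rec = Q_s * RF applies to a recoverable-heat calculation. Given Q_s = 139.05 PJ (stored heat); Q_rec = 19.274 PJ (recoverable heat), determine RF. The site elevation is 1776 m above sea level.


RF = Q_rec / Q_s
RF = 19.274 / 139.05
RF = 0.13861


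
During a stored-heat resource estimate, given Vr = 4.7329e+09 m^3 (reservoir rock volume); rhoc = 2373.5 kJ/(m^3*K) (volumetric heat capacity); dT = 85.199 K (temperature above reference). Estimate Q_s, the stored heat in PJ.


Q_s = Vr * rhoc * dT / 1e12
Q_s = 4.7329e+09 * 2373.5 * 85.199 / 1e12
Q_s = 957.09 PJ


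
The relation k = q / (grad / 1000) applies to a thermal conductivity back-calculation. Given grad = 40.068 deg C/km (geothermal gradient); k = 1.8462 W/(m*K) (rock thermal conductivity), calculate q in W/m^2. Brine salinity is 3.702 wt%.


q = k * grad / 1000
q = 1.8462 * 40.068 / 1000
q = 0.073974 W/m^2


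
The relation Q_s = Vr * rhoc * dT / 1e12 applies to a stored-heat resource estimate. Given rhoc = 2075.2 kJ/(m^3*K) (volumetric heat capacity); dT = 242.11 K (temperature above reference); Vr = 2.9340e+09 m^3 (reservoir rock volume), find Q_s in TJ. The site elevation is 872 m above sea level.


Q_s = Vr * rhoc * dT / 1e12
Q_s = 2.9340e+09 * 2075.2 * 242.11 / 1e12
Q_s = 1474.120 PJ
Convert: 1474.120 PJ * 1000.0 = 1.4741e+06 TJ
Q_s = 1.4741e+06 TJ


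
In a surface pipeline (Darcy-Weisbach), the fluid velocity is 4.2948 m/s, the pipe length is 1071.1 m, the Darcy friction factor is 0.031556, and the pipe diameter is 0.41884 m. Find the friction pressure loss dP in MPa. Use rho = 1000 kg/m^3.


dP = f * (L/D) * (rho*vel^2/2) / 1000
dP = 0.031556 * (1071.1/0.41884) * (1000*4.2948^2/2) / 1000
dP = 744.2515 kPa
Convert: 744.2515 kPa * 0.001 = 0.74425 MPa
dP = 0.74425 MPa


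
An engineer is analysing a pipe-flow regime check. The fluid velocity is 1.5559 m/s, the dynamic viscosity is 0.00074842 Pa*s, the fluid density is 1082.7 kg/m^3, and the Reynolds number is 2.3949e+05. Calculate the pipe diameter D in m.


D = Re * mu / (rho * vel)
D = 2.3949e+05 * 0.00074842 / (1082.7 * 1.5559)
D = 0.10640 m


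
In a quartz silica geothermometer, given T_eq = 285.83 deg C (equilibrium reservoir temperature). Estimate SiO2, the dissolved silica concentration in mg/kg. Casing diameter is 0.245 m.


SiO2 = 10^(5.19 - 1309/(T_eq + 273.15))
SiO2 = 10^(5.19 - 1309/(285.83 + 273.15))
SiO2 = 705.07 mg/kg


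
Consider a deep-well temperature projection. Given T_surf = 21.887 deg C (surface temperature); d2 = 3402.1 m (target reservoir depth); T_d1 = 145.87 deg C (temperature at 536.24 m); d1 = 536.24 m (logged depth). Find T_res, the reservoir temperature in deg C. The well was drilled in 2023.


Step 1: grad = (T_d1 - T_surf)/d1 * 1000 = (145.87 - 21.887)/536.24 * 1000 = 231.2080 deg C/km
Step 2: T_res = T_surf + grad*d2/1000 = 21.887 + 231.2080*3402.1/1000 = 808.48 deg C
T_res = 808.48 deg C


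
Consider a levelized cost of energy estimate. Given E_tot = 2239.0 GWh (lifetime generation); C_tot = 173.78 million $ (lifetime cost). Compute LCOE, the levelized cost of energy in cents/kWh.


LCOE = C_tot / E_tot * 100
LCOE = 173.78 / 2239.0 * 100
LCOE = 7.7615 cents/kWh


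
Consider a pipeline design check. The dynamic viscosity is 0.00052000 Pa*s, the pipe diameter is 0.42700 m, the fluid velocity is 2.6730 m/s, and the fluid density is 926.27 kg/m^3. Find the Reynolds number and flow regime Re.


Step 1: Re = rho*vel*D/mu = 926.27*2.673*0.427/0.00052 = 2.0331e+06
Step 2: Re = 2.0331e+06 > 4000, so flow is turbulent.
Re = 2.0331e+06 (turbulent)


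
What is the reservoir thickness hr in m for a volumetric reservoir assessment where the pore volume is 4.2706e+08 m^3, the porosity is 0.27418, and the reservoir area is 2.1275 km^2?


hr = Vp / (A * 1e6 * phi)
hr = 4.2706e+08 / (2.1275 * 1e6 * 0.27418)
hr = 732.12 m


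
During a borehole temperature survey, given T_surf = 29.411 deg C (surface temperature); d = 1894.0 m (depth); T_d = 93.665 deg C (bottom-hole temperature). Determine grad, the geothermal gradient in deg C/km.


grad = (T_d - T_surf) / d * 1000
grad = (93.665 - 29.411) / 1894.0 * 1000
grad = 33.925 deg C/km


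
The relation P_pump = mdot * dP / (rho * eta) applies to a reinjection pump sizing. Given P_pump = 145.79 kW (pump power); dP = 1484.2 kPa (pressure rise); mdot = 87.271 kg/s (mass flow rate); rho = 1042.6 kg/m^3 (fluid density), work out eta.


eta = mdot * dP / (rho * P_pump)
eta = 87.271 * 1484.2 / (1042.6 * 145.79)
eta = 0.85215


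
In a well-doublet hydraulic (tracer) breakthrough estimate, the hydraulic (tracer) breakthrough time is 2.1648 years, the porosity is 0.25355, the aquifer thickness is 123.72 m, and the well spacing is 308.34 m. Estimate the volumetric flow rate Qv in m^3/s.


Qv = pi*hr*phi*L^2 / (3*t_bt*365.25*86400)
Qv = pi*123.72*0.25355*308.34^2 / (3*2.1648*365.25*86400)
Qv = 0.045716 m^3/s


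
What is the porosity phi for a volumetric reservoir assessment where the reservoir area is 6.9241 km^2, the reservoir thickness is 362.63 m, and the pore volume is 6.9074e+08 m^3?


phi = Vp / (A * 1e6 * hr)
phi = 6.9074e+08 / (6.9241 * 1e6 * 362.63)
phi = 0.27510


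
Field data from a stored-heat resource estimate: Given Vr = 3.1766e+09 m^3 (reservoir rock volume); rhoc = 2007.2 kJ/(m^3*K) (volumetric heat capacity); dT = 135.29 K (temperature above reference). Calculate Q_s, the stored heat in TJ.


Q_s = Vr * rhoc * dT / 1e12
Q_s = 3.1766e+09 * 2007.2 * 135.29 / 1e12
Q_s = 862.6187 PJ
Convert: 862.6187 PJ * 1000.0 = 8.6262e+05 TJ
Q_s = 8.6262e+05 TJ


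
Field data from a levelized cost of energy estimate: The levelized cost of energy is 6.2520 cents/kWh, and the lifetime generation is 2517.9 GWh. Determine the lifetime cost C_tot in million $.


C_tot = LCOE / 100 * E_tot
C_tot = 6.2520 / 100 * 2517.9
C_tot = 157.42 million $


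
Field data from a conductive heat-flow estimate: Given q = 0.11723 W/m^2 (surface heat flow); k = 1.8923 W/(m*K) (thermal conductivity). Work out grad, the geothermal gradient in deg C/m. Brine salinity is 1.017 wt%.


grad = q * 1000 / k
grad = 0.11723 * 1000 / 1.8923
grad = 61.95106 deg C/km
Convert: 61.95106 deg C/km * 0.001 = 0.061951 deg C/m
grad = 0.061951 deg C/m


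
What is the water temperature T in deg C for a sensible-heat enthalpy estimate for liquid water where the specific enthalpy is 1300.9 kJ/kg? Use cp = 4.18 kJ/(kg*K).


T = h / cp
T = 1300.9 / 4.18
T = 311.22 deg C


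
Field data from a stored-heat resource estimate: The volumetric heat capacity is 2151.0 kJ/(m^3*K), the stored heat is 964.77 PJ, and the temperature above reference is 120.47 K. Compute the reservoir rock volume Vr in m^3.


Vr = Q_s * 1e12 / (rhoc * dT)
Vr = 964.77 * 1e12 / (2151.0 * 120.47)
Vr = 3.7231e+09 m^3


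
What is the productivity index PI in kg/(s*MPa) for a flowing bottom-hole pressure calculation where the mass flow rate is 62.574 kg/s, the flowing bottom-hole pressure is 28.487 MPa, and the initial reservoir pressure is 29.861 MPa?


PI = mdot / (P_i - P_wf)
PI = 62.574 / (29.861 - 28.487)
PI = 45.541 kg/(s*MPa)


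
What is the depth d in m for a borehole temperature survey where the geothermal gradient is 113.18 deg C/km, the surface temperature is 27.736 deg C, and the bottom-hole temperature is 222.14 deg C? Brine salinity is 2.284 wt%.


d = (T_d - T_surf) / grad * 1000
d = (222.14 - 27.736) / 113.18 * 1000
d = 1717.7 m


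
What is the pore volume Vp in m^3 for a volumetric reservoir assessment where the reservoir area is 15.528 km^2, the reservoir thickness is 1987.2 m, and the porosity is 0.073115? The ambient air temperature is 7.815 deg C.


Vp = A * 1e6 * hr * phi
Vp = 15.528 * 1e6 * 1987.2 * 0.073115
Vp = 2.2561e+09 m^3


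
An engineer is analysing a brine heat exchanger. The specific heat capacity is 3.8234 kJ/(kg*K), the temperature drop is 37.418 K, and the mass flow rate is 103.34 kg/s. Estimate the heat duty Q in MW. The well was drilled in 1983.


Q = mdot * cp * dT / 1000
Q = 103.34 * 3.8234 * 37.418 / 1000
Q = 14.784 MW


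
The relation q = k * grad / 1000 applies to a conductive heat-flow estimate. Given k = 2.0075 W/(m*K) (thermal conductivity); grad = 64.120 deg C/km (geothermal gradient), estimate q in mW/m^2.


q = k * grad / 1000
q = 2.0075 * 64.120 / 1000
q = 0.1287209 W/m^2
Convert: 0.1287209 W/m^2 * 1000.0 = 128.72 mW/m^2
q = 128.72 mW/m^2


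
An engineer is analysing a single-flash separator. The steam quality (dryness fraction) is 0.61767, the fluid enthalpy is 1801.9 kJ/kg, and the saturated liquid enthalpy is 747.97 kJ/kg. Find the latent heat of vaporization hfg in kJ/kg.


hfg = (h - hf) / x
hfg = (1801.9 - 747.97) / 0.61767
hfg = 1706.3 kJ/kg


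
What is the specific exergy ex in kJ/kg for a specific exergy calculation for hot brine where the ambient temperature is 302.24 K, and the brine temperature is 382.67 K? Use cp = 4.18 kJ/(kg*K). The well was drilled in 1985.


ex = cp * ((T_b - T_0) - T_0 * ln(T_b/T_0))
ex = 4.18 * ((382.67 - 302.24) - 302.24 * ln(382.67/302.24))
ex = 38.105 kJ/kg


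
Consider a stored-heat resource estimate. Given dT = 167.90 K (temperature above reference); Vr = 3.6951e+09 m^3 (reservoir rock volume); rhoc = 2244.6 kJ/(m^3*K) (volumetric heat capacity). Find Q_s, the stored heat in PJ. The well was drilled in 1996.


Q_s = Vr * rhoc * dT / 1e12
Q_s = 3.6951e+09 * 2244.6 * 167.90 / 1e12
Q_s = 1392.6 PJ


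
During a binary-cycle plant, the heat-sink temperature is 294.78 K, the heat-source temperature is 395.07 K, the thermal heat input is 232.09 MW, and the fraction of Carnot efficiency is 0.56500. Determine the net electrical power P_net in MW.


Step 1: eta = (1 - Tc/Th)*f = (1 - 294.78/395.07)*0.565 = 0.1434274
Step 2: P_net = eta * Q_in = 0.1434274 * 232.09 = 33.288 MW
P_net = 33.288 MW


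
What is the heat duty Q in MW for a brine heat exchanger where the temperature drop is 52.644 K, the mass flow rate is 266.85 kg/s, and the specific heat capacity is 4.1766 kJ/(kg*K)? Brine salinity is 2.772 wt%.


Q = mdot * cp * dT / 1000
Q = 266.85 * 4.1766 * 52.644 / 1000
Q = 58.673 MW


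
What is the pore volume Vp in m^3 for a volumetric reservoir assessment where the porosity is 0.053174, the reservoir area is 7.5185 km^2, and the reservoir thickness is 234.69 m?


Vp = A * 1e6 * hr * phi
Vp = 7.5185 * 1e6 * 234.69 * 0.053174
Vp = 9.3826e+07 m^3


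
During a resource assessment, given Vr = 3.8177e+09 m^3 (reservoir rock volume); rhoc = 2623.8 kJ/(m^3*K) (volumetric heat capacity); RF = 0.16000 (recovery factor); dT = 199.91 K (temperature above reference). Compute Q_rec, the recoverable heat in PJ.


Step 1: Q_s = Vr*rhoc*dT/1e12 = 3.8177e+09*2623.8*199.91/1e12 = 2002.475 PJ
Step 2: Q_rec = Q_s * RF = 2002.475 * 0.16 = 320.40 PJ
Q_rec = 320.40 PJ


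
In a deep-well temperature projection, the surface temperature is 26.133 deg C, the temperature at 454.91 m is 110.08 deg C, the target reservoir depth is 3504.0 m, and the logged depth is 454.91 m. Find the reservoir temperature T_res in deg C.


Step 1: grad = (T_d1 - T_surf)/d1 * 1000 = (110.08 - 26.133)/454.91 * 1000 = 184.5354 deg C/km
Step 2: T_res = T_surf + grad*d2/1000 = 26.133 + 184.5354*3504.0/1000 = 672.75 deg C
T_res = 672.75 deg C


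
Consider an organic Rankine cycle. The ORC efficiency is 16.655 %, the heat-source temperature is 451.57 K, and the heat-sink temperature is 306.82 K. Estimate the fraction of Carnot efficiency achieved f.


f = (eta_orc/100) / (1 - Tc/Th)
f = (16.655/100) / (1 - 306.82/451.57)
f = 0.51958


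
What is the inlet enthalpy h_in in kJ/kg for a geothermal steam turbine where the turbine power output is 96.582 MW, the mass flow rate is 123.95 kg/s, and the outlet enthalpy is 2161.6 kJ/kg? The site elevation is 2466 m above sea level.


h_in = h_out + P * 1000 / mdot
h_in = 2161.6 + 96.582 * 1000 / 123.95
h_in = 2940.8 kJ/kg


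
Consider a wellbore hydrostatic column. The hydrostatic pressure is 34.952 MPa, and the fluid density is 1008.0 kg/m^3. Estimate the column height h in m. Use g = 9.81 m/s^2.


h = P * 1e6 / (g * rho)
h = 34.952 * 1e6 / (9.81 * 1008.0)
h = 3534.6 m


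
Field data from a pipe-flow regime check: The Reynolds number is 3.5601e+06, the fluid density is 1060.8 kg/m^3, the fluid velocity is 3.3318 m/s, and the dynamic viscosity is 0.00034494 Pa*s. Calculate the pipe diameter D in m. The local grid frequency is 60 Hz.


D = Re * mu / (rho * vel)
D = 3.5601e+06 * 0.00034494 / (1060.8 * 3.3318)
D = 0.34745 m


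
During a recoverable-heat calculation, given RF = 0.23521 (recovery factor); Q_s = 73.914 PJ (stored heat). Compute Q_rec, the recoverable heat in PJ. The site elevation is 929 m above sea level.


Q_rec = Q_s * RF
Q_rec = 73.914 * 0.23521
Q_rec = 17.385 PJ


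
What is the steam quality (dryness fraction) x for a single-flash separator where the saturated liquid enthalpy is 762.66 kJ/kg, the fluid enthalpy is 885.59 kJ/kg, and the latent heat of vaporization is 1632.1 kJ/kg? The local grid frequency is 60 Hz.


x = (h - hf) / hfg
x = (885.59 - 762.66) / 1632.1
x = 0.075320


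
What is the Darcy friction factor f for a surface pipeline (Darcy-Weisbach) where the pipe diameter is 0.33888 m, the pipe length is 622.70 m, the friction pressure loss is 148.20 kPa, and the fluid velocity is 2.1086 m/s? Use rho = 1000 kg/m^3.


f = dP*1000 / ((L/D)*(rho*vel^2/2))
f = 148.20*1000 / ((622.70/0.33888)*(1000*2.1086^2/2))
f = 0.036279


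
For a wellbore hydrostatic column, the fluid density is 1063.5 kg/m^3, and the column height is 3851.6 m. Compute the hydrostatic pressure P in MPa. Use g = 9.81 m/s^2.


P = rho * g * h / 1e6
P = 1063.5 * 9.81 * 3851.6 / 1e6
P = 40.183 MPa


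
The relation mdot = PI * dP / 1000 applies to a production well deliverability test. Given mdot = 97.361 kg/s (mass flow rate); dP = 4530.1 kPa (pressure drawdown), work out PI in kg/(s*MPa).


PI = mdot * 1000 / dP
PI = 97.361 * 1000 / 4530.1
PI = 21.492 kg/(s*MPa)


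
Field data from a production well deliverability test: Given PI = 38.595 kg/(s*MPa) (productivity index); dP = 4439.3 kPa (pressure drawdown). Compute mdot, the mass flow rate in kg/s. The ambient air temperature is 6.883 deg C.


mdot = PI * dP / 1000
mdot = 38.595 * 4439.3 / 1000
mdot = 171.33 kg/s


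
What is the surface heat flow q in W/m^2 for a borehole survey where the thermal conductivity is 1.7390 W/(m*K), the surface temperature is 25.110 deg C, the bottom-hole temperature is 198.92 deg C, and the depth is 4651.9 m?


Step 1: grad = (T_d - T_surf)/d * 1000 = (198.92 - 25.11)/4651.9 * 1000 = 37.36323 deg C/km
Step 2: q = k * grad / 1000 = 1.739 * 37.36323 / 1000 = 0.064975 W/m^2
q = 0.064975 W/m^2


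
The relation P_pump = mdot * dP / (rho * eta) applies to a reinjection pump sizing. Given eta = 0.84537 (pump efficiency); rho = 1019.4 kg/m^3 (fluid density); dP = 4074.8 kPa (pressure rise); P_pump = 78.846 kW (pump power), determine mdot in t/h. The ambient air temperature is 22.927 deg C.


mdot = P_pump * rho * eta / dP
mdot = 78.846 * 1019.4 * 0.84537 / 4074.8
mdot = 16.67496 kg/s
Convert: 16.67496 kg/s * 3.6 = 60.030 t/h
mdot = 60.030 t/h


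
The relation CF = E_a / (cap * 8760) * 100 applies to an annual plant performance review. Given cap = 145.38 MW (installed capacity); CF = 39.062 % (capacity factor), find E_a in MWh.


E_a = CF / 100 * cap * 8760
E_a = 39.062 / 100 * 145.38 * 8760
E_a = 4.9747e+05 MWh


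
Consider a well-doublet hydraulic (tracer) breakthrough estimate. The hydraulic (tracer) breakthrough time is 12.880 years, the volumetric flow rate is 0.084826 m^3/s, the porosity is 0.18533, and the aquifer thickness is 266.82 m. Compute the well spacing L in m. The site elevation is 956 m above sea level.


L = sqrt(t_bt*365.25*86400*3*Qv / (pi*hr*phi))
L = sqrt(12.880*365.25*86400*3*0.084826 / (pi*266.82*0.18533))
L = 815.98 m


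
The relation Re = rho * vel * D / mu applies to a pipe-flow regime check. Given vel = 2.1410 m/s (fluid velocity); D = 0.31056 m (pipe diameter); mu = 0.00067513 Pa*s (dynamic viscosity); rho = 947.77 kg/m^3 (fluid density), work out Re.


Re = rho * vel * D / mu
Re = 947.77 * 2.1410 * 0.31056 / 0.00067513
Re = 9.3342e+05


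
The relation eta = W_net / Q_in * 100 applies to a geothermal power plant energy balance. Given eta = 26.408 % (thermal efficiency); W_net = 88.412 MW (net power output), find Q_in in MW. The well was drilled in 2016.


Q_in = W_net / (eta / 100)
Q_in = 88.412 / (26.408 / 100)
Q_in = 334.79 MW


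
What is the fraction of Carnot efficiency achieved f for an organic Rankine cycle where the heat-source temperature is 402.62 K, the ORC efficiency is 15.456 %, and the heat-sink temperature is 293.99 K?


f = (eta_orc/100) / (1 - Tc/Th)
f = (15.456/100) / (1 - 293.99/402.62)
f = 0.57285


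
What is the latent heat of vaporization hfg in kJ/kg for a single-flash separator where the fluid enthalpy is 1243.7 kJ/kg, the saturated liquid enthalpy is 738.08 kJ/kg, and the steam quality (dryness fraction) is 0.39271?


hfg = (h - hf) / x
hfg = (1243.7 - 738.08) / 0.39271
hfg = 1287.5 kJ/kg


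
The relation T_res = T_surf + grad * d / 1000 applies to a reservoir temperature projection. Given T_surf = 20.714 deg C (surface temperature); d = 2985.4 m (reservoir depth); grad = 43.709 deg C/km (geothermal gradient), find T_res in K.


T_res = T_surf + grad * d / 1000
T_res = 20.714 + 43.709 * 2985.4 / 1000
T_res = 151.2028 deg C
Convert to K: 151.2028 + 273.15 = 424.35 K
T_res = 424.35 K


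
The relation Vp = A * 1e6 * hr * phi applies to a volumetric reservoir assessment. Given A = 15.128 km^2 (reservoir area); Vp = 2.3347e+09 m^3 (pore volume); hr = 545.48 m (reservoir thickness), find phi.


phi = Vp / (A * 1e6 * hr)
phi = 2.3347e+09 / (15.128 * 1e6 * 545.48)
phi = 0.28292


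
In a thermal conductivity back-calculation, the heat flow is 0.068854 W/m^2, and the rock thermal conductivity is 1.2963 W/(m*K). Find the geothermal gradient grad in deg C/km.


grad = q / k * 1000
grad = 0.068854 / 1.2963 * 1000
grad = 53.116 deg C/km


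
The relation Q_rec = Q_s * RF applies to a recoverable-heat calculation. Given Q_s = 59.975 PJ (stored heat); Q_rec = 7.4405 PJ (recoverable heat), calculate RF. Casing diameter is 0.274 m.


RF = Q_rec / Q_s
RF = 7.4405 / 59.975
RF = 0.12406


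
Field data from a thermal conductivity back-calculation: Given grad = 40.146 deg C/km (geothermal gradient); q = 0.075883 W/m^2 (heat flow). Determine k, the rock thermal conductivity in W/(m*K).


k = q / (grad / 1000)
k = 0.075883 / (40.146 / 1000)
k = 1.8902 W/(m*K)


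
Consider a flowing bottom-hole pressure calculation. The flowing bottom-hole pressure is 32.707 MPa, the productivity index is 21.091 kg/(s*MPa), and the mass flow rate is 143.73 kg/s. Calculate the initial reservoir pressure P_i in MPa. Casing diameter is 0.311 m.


P_i = P_wf + mdot / PI
P_i = 32.707 + 143.73 / 21.091
P_i = 39.522 MPa


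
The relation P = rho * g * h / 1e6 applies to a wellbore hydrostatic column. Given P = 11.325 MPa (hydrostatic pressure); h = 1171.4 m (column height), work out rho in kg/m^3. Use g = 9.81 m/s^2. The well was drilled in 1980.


rho = P * 1e6 / (g * h)
rho = 11.325 * 1e6 / (9.81 * 1171.4)
rho = 985.52 kg/m^3


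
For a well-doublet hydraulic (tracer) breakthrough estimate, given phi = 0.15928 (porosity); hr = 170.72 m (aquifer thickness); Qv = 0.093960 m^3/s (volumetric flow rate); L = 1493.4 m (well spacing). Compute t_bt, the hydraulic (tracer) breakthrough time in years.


t_bt = pi * hr * phi * L^2 / (3 * Qv) / (365.25*86400)
t_bt = pi * 170.72 * 0.15928 * 1493.4^2 / (3 * 0.093960) / (365.25*86400)
t_bt = 21.418 years


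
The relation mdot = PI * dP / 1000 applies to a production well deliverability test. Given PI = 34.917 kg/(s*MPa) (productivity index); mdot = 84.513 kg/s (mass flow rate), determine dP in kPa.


dP = mdot * 1000 / PI
dP = 84.513 * 1000 / 34.917
dP = 2420.4 kPa


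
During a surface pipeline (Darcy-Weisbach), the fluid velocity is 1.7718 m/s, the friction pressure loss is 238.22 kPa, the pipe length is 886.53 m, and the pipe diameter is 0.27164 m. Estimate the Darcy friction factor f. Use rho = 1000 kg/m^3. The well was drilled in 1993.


f = dP*1000 / ((L/D)*(rho*vel^2/2))
f = 238.22*1000 / ((886.53/0.27164)*(1000*1.7718^2/2))
f = 0.046503


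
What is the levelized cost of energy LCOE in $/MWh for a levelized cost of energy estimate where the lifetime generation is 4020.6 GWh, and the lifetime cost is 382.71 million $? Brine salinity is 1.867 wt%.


LCOE = C_tot / E_tot * 100
LCOE = 382.71 / 4020.6 * 100
LCOE = 9.518729 cents/kWh
Convert: 9.518729 cents/kWh * 10.0 = 95.187 $/MWh
LCOE = 95.187 $/MWh


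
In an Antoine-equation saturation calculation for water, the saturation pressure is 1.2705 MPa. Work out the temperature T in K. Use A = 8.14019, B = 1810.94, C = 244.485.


T = B / (A - log10(P_sat * 760 / 0.101325)) - C
T = 1810.94 / (8.14019 - log10(1.2705 * 760 / 0.101325)) - 244.485
T = 190.7201 deg C
Convert to K: 190.7201 + 273.15 = 463.87 K
T = 463.87 K


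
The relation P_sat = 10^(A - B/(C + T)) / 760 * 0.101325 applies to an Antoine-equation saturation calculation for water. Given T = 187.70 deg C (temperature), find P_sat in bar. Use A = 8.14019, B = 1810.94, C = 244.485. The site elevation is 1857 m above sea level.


P_sat = 10^(A - B/(C + T)) / 760 * 0.101325
P_sat = 10^(8.14019 - 1810.94/(244.485 + 187.70)) / 760 * 0.101325
P_sat = 1.188220 MPa
Convert: 1.188220 MPa * 10.0 = 11.882 bar
P_sat = 11.882 bar


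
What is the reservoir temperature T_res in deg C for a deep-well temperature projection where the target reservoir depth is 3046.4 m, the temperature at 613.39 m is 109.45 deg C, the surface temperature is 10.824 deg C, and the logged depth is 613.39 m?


Step 1: grad = (T_d1 - T_surf)/d1 * 1000 = (109.45 - 10.824)/613.39 * 1000 = 160.7884 deg C/km
Step 2: T_res = T_surf + grad*d2/1000 = 10.824 + 160.7884*3046.4/1000 = 500.65 deg C
T_res = 500.65 deg C


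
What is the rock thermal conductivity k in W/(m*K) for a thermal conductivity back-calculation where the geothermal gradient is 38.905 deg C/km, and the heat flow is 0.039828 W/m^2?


k = q / (grad / 1000)
k = 0.039828 / (38.905 / 1000)
k = 1.0237 W/(m*K)


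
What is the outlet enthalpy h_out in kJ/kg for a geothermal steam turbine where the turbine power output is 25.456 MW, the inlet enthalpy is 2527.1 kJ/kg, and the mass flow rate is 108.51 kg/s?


h_out = h_in - P * 1000 / mdot
h_out = 2527.1 - 25.456 * 1000 / 108.51
h_out = 2292.5 kJ/kg


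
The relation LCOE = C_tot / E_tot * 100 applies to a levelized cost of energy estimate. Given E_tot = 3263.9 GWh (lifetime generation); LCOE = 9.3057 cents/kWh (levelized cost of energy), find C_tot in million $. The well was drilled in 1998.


C_tot = LCOE / 100 * E_tot
C_tot = 9.3057 / 100 * 3263.9
C_tot = 303.73 million $


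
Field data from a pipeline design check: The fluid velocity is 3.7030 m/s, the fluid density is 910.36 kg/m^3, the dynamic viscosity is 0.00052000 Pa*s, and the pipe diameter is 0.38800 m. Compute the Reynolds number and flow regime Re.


Step 1: Re = rho*vel*D/mu = 910.36*3.703*0.388/0.00052 = 2.5153e+06
Step 2: Re = 2.5153e+06 > 4000, so flow is turbulent.
Re = 2.5153e+06 (turbulent)


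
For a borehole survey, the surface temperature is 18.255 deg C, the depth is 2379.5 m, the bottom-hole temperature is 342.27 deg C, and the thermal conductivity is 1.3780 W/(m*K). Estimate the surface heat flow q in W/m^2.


Step 1: grad = (T_d - T_surf)/d * 1000 = (342.27 - 18.255)/2379.5 * 1000 = 136.1694 deg C/km
Step 2: q = k * grad / 1000 = 1.378 * 136.1694 / 1000 = 0.18764 W/m^2
q = 0.18764 W/m^2


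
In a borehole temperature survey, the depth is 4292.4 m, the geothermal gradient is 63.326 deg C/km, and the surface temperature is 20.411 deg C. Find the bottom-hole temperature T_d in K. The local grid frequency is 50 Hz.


T_d = T_surf + grad * d / 1000
T_d = 20.411 + 63.326 * 4292.4 / 1000
T_d = 292.2315 deg C
Convert to K: 292.2315 + 273.15 = 565.38 K
T_d = 565.38 K


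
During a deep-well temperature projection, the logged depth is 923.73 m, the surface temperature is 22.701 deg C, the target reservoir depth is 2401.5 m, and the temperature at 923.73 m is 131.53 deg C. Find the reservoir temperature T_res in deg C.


Step 1: grad = (T_d1 - T_surf)/d1 * 1000 = (131.53 - 22.701)/923.73 * 1000 = 117.8147 deg C/km
Step 2: T_res = T_surf + grad*d2/1000 = 22.701 + 117.8147*2401.5/1000 = 305.63 deg C
T_res = 305.63 deg C


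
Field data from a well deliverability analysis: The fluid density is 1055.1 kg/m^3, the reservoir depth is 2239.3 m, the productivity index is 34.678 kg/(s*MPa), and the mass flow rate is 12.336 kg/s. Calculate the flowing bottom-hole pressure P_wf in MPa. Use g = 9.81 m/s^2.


Step 1: P_i = rho*g*h/1e6 = 1055.1*9.81*2239.3/1e6 = 23.17794 MPa
Step 2: P_wf = P_i - mdot/PI = 23.17794 - 12.336/34.678 = 22.822 MPa
P_wf = 22.822 MPa


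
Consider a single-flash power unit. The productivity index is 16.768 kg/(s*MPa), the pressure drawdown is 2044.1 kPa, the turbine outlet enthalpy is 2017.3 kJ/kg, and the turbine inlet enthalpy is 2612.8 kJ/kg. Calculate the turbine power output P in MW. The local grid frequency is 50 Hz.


Step 1: mdot = PI * dP / 1000 = 16.768 * 2044.1 / 1000 = 34.27547 kg/s
Step 2: P = mdot*(h_in - h_out)/1000 = 34.27547*(2612.8 - 2017.3)/1000 = 20.411 MW
P = 20.411 MW


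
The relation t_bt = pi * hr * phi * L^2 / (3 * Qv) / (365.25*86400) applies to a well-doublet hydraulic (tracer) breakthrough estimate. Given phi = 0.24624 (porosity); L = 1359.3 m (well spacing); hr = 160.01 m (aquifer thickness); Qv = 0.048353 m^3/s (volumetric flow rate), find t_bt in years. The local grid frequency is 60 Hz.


t_bt = pi * hr * phi * L^2 / (3 * Qv) / (365.25*86400)
t_bt = pi * 160.01 * 0.24624 * 1359.3^2 / (3 * 0.048353) / (365.25*86400)
t_bt = 49.962 years


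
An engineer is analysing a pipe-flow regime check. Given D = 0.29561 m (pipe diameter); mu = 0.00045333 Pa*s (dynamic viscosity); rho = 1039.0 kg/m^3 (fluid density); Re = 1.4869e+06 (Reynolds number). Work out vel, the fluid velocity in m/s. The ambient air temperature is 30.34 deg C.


vel = Re * mu / (rho * D)
vel = 1.4869e+06 * 0.00045333 / (1039.0 * 0.29561)
vel = 2.1946 m/s


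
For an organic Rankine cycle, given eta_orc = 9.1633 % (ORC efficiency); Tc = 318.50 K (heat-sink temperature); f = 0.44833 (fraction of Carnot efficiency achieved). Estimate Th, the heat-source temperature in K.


Th = Tc / (1 - (eta_orc/100)/f)
Th = 318.50 / (1 - (9.1633/100)/0.44833)
Th = 400.32 K


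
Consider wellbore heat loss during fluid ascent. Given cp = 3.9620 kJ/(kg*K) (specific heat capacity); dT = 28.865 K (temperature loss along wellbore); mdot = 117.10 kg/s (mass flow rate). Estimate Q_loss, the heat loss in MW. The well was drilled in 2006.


Q_loss = mdot * cp * dT
Q_loss = 117.10 * 3.9620 * 28.865
Q_loss = 13391.92 kW
Convert: 13391.92 kW * 0.001 = 13.392 MW
Q_loss = 13.392 MW


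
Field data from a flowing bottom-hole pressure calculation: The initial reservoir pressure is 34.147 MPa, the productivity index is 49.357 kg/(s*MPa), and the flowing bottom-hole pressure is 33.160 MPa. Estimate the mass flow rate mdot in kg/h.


mdot = (P_i - P_wf) * PI
mdot = (34.147 - 33.160) * 49.357
mdot = 48.71536 kg/s
Convert: 48.71536 kg/s * 3600.0 = 1.7538e+05 kg/h
mdot = 1.7538e+05 kg/h


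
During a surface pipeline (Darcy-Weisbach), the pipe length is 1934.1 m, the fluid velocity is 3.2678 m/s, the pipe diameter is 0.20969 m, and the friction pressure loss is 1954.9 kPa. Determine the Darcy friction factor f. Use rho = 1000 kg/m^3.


f = dP*1000 / ((L/D)*(rho*vel^2/2))
f = 1954.9*1000 / ((1934.1/0.20969)*(1000*3.2678^2/2))
f = 0.039696


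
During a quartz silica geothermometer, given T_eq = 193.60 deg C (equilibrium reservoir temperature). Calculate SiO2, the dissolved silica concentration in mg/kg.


SiO2 = 10^(5.19 - 1309/(T_eq + 273.15))
SiO2 = 10^(5.19 - 1309/(193.60 + 273.15))
SiO2 = 242.94 mg/kg


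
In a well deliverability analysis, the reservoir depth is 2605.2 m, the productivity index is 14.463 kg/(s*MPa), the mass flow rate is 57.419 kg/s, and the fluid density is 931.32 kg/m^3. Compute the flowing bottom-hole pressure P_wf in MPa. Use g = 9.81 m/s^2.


Step 1: P_i = rho*g*h/1e6 = 931.32*9.81*2605.2/1e6 = 23.80176 MPa
Step 2: P_wf = P_i - mdot/PI = 23.80176 - 57.419/14.463 = 19.832 MPa
P_wf = 19.832 MPa


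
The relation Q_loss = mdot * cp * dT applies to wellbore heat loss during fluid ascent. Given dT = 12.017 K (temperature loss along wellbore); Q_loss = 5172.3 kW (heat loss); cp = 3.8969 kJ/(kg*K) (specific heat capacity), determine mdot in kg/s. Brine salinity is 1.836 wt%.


mdot = Q_loss / (cp * dT)
mdot = 5172.3 / (3.8969 * 12.017)
mdot = 110.45 kg/s


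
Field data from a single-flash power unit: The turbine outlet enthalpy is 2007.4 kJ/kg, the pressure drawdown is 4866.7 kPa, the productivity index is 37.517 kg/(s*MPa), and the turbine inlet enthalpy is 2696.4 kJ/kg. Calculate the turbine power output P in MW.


Step 1: mdot = PI * dP / 1000 = 37.517 * 4866.7 / 1000 = 182.5840 kg/s
Step 2: P = mdot*(h_in - h_out)/1000 = 182.5840*(2696.4 - 2007.4)/1000 = 125.80 MW
P = 125.80 MW


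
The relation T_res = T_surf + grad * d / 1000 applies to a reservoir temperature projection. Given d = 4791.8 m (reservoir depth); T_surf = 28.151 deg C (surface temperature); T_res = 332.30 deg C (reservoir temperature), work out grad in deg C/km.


grad = (T_res - T_surf) / d * 1000
grad = (332.30 - 28.151) / 4791.8 * 1000
grad = 63.473 deg C/km


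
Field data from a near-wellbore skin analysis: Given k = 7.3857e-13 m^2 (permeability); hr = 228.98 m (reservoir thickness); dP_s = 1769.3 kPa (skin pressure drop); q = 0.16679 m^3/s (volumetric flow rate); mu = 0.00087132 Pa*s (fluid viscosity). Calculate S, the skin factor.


S = dP_s * 1000 * 2*pi*k*hr / (q*mu)
S = 1769.3 * 1000 * 2*pi*7.3857e-13*228.98 / (0.16679*0.00087132)
S = 12.937


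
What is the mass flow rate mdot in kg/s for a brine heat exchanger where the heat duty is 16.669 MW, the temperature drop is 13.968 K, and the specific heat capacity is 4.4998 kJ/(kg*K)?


mdot = Q * 1000 / (cp * dT)
mdot = 16.669 * 1000 / (4.4998 * 13.968)
mdot = 265.21 kg/s


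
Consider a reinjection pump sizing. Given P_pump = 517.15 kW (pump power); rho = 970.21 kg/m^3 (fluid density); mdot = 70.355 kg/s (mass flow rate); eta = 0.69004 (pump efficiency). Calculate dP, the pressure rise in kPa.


dP = P_pump * rho * eta / mdot
dP = 517.15 * 970.21 * 0.69004 / 70.355
dP = 4921.1 kPa


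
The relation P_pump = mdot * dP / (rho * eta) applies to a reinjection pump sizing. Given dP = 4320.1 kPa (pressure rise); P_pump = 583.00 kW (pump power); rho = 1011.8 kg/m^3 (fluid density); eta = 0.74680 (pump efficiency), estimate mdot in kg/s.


mdot = P_pump * rho * eta / dP
mdot = 583.00 * 1011.8 * 0.74680 / 4320.1
mdot = 101.97 kg/s


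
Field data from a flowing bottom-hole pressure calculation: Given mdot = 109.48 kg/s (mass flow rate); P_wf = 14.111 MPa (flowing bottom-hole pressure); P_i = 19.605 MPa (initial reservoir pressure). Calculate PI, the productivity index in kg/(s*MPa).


PI = mdot / (P_i - P_wf)
PI = 109.48 / (19.605 - 14.111)
PI = 19.927 kg/(s*MPa)


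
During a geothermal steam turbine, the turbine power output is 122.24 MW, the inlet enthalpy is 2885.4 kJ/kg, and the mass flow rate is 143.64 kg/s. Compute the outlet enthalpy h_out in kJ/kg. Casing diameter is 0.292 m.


h_out = h_in - P * 1000 / mdot
h_out = 2885.4 - 122.24 * 1000 / 143.64
h_out = 2034.4 kJ/kg


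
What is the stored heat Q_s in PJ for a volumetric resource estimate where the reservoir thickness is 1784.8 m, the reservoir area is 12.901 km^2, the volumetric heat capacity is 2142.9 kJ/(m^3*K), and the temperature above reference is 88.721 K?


Step 1: Vr = A*1e6*hr = 12.901*1e6*1784.8 = 2.302570e+10 m^3
Step 2: Q_s = Vr*rhoc*dT/1e12 = 2.302570e+10*2142.9*88.721/1e12 = 4377.7 PJ
Q_s = 4377.7 PJ


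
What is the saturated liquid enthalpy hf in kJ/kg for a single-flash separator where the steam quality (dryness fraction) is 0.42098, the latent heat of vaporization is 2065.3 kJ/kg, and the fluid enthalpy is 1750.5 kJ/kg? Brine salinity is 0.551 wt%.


hf = h - x * hfg
hf = 1750.5 - 0.42098 * 2065.3
hf = 881.05 kJ/kg


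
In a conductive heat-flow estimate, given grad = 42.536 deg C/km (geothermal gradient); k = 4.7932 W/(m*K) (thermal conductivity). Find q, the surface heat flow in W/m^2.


q = k * grad / 1000
q = 4.7932 * 42.536 / 1000
q = 0.20388 W/m^2


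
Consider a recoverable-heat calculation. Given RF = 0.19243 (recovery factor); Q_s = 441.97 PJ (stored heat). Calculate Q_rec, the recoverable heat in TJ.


Q_rec = Q_s * RF
Q_rec = 441.97 * 0.19243
Q_rec = 85.04829 PJ
Convert: 85.04829 PJ * 1000.0 = 85048 TJ
Q_rec = 85048 TJ


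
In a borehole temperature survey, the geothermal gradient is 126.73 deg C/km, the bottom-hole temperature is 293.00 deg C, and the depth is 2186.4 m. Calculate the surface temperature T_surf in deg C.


T_surf = T_d - grad * d / 1000
T_surf = 293.00 - 126.73 * 2186.4 / 1000
T_surf = 15.918 deg C


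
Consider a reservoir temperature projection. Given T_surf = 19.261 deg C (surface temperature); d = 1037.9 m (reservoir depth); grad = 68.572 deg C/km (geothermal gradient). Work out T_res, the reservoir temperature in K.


T_res = T_surf + grad * d / 1000
T_res = 19.261 + 68.572 * 1037.9 / 1000
T_res = 90.43188 deg C
Convert to K: 90.43188 + 273.15 = 363.58 K
T_res = 363.58 K


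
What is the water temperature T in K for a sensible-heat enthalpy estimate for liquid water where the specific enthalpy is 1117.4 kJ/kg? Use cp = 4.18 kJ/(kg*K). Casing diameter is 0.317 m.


T = h / cp
T = 1117.4 / 4.18
T = 267.3206 deg C
Convert to K: 267.3206 + 273.15 = 540.47 K
T = 540.47 K


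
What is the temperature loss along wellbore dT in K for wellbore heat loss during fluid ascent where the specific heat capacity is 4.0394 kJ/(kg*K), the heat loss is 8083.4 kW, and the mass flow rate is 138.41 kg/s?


dT = Q_loss / (mdot * cp)
dT = 8083.4 / (138.41 * 4.0394)
dT = 14.458 K


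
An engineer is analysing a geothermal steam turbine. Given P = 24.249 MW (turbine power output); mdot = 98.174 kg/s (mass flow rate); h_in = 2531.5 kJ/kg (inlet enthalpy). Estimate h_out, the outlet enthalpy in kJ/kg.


h_out = h_in - P * 1000 / mdot
h_out = 2531.5 - 24.249 * 1000 / 98.174
h_out = 2284.5 kJ/kg


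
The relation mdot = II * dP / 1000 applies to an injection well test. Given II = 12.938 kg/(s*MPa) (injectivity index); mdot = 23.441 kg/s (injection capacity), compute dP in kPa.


dP = mdot * 1000 / II
dP = 23.441 * 1000 / 12.938
dP = 1811.8 kPa
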